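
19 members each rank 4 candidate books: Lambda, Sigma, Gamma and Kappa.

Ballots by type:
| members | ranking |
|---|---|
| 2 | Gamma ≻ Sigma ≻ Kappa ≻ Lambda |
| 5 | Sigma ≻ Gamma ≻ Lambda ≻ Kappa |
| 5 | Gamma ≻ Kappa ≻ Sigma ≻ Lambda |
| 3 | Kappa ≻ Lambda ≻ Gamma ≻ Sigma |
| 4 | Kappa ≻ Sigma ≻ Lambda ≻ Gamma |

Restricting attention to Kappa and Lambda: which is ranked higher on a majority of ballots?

Ballots ranking Kappa above Lambda: 2 + 5 + 3 + 4 = 14.
Ballots ranking Lambda above Kappa: 19 − 14 = 5.
Kappa wins the head-to-head 14–5.

Kappa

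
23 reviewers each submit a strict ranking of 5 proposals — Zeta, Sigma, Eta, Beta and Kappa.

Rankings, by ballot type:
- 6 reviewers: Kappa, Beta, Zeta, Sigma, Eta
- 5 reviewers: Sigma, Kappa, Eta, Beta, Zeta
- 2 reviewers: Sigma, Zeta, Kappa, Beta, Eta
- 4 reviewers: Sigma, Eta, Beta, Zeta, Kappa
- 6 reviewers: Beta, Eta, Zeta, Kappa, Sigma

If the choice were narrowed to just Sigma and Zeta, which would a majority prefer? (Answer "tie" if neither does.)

Ballots ranking Sigma above Zeta: 5 + 2 + 4 = 11.
Ballots ranking Zeta above Sigma: 23 − 11 = 12.
Zeta wins the head-to-head 12–11.

Zeta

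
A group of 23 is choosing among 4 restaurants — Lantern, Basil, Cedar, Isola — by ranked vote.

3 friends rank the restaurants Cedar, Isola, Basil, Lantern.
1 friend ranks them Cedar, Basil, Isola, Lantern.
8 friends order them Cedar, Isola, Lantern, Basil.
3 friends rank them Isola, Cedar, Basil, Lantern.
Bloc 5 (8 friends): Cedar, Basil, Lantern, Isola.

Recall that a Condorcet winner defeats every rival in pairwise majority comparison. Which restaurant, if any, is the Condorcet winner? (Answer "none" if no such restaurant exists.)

Head-to-head results (23 friends):
Lantern vs Basil: Lantern is ranked higher on 8 ballots, Basil on 15. Basil wins 15–8.
Lantern vs Cedar: 0 for Lantern, 23 for Cedar — Cedar by 23–0.
Lantern vs Isola: 8 to 15, Isola.
Basil vs Cedar: 0 for Basil, 23 for Cedar — Cedar by 23–0.
Basil vs Isola: Basil is ranked higher on 1+8 = 9 ballots, Isola on 14. Isola wins 14–9.
Cedar vs Isola: Cedar preferred on 3+1+8+8 = 20 ballots; Cedar wins 20–3.
Cedar defeats every rival head-to-head and is the Condorcet winner.

Cedar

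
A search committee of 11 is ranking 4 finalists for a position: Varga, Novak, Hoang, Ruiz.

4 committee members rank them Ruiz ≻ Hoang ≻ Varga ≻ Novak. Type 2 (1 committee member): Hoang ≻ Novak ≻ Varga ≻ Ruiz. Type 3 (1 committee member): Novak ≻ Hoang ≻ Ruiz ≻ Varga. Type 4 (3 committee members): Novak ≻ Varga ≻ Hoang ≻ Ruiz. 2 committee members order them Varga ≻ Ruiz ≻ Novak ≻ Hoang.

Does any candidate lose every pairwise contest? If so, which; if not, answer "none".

Pairwise majorities:
Varga–Novak: Varga 6–5.
Varga vs Hoang: Varga is ranked higher on 3+2 = 5 ballots, Hoang on 6. Hoang wins 6–5.
Varga vs Ruiz: Varga wins 6–5.
Novak vs Hoang: Novak is ranked higher on 1+3+2 = 6 ballots, Hoang on 5. Novak wins 6–5.
Novak vs Ruiz: 1+1+3 = 5 for Novak, 6 for Ruiz — Ruiz by 6–5.
Hoang–Ruiz: Ruiz 6–5.
Each candidate has at least one pairwise win (Varga beats Novak; Novak beats Hoang; Hoang beats Varga; Ruiz beats Novak) — no Condorcet loser.

none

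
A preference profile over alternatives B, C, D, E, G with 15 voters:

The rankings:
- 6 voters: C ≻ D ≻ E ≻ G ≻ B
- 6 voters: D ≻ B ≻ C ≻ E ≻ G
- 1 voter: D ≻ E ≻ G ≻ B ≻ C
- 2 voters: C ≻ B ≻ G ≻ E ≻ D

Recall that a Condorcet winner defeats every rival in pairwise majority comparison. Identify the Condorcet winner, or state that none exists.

C

Pairwise majorities:
B vs C: C, 8–7.
B vs D: D wins 13–2.
B vs E: B wins 8–7.
B vs G: B wins 8–7.
C–D: C 8–7.
C vs E: C wins 14–1.
C vs G: C, 14–1.
D vs E: D wins 13–2.
D vs G: D wins 13–2.
E–G: E 13–2.
C wins every pairwise contest, so C is the Condorcet winner.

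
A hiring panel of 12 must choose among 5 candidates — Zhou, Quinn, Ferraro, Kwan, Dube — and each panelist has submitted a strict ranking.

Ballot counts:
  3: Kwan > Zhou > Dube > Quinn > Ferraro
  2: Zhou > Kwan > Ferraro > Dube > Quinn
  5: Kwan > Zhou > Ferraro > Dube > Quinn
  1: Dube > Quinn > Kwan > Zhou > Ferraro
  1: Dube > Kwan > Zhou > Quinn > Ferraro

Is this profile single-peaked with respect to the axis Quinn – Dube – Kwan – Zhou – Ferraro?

Axis positions: Quinn=1, Dube=2, Kwan=3, Zhou=4, Ferraro=5.
Cluster 1 (peak Kwan at position 3): ranking walks positions 3-4-2-1-5, expanding outward from the peak — single-peaked.
Cluster 2 (peak Zhou at position 4): ranking walks positions 4-3-5-2-1, expanding outward from the peak — single-peaked.
Cluster 3 (peak Kwan at position 3): ranking walks positions 3-4-5-2-1, expanding outward from the peak — single-peaked.
Cluster 4 (peak Dube at position 2): ranking walks positions 2-1-3-4-5, expanding outward from the peak — single-peaked.
Cluster 5 (peak Dube at position 2): ranking walks positions 2-3-4-1-5, expanding outward from the peak — single-peaked.
Every ranking is single-peaked on this axis.

yes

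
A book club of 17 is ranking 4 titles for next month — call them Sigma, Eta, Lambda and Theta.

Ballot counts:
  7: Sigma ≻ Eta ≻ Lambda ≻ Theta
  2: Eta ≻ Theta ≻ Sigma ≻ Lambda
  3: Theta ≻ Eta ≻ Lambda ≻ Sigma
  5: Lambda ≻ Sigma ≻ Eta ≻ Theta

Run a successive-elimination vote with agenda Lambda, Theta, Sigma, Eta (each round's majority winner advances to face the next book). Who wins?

Round 1: Lambda vs Theta — 12–5, Lambda advances.
Round 2: Lambda vs Sigma — 8–9, Sigma advances.
Round 3: Sigma vs Eta — 12–5, Sigma advances.
The agenda winner is Sigma.

Sigma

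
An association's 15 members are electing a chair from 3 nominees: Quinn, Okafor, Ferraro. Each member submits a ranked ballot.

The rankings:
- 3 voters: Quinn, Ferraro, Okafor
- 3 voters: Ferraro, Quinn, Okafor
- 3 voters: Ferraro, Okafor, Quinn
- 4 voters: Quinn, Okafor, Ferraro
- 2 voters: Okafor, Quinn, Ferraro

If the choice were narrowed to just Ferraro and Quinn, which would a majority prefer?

Ballots ranking Ferraro above Quinn: 3 + 3 = 6.
Ballots ranking Quinn above Ferraro: 15 − 6 = 9.
Quinn wins the head-to-head 9–6.

Quinn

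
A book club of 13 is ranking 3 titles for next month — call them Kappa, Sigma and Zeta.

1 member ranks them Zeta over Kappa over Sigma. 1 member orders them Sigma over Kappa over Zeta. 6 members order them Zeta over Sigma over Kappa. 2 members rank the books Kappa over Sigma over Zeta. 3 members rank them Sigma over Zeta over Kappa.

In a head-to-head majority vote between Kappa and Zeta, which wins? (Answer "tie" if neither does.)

Ballots ranking Kappa above Zeta: 1 + 2 = 3.
Ballots ranking Zeta above Kappa: 13 − 3 = 10.
Zeta wins the head-to-head 10–3.

Zeta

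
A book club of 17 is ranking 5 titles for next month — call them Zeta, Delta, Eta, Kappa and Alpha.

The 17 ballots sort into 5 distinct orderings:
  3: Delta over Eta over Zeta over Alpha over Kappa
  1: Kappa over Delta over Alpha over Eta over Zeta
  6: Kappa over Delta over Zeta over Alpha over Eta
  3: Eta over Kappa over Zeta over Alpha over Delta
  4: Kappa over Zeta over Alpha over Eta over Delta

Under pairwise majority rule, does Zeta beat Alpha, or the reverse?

Ballots ranking Zeta above Alpha: 3 + 6 + 3 + 4 = 16.
Ballots ranking Alpha above Zeta: 17 − 16 = 1.
Zeta wins the head-to-head 16–1.

Zeta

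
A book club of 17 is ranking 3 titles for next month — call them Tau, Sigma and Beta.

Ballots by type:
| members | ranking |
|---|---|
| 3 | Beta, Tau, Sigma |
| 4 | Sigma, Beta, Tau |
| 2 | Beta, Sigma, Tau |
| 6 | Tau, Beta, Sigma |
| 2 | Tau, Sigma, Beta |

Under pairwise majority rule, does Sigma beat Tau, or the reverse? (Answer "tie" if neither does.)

Tau

Ballots ranking Sigma above Tau: 4 + 2 = 6.
Ballots ranking Tau above Sigma: 17 − 6 = 11.
Tau wins the head-to-head 11–6.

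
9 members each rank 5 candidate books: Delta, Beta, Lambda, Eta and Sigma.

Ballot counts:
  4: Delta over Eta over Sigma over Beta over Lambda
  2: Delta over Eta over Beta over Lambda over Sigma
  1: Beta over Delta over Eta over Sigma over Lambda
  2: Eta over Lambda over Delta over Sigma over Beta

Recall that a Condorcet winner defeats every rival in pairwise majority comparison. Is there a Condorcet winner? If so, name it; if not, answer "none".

Delta

Check each pair by majority over 9 ballots:
Delta vs Beta: Delta is ranked higher on 4+2+2 = 8 ballots, Beta on 1. Delta wins 8–1.
Delta vs Lambda: Delta wins 7–2.
Delta vs Eta: Delta, 7–2.
Delta vs Sigma: Delta preferred on 4+2+1+2 = 9 ballots; Delta wins 9–0.
Beta vs Lambda: Beta, 7–2.
Beta vs Eta: Beta preferred on 1 ballot; Eta wins 8–1.
Beta vs Sigma: Sigma, 6–3.
Lambda vs Eta: 0 for Lambda, 9 for Eta — Eta by 9–0.
Lambda vs Sigma: Lambda preferred on 2+2 = 4 ballots; Sigma wins 5–4.
Eta–Sigma: Eta 9–0.
Only Delta has no losses; Delta is the Condorcet winner.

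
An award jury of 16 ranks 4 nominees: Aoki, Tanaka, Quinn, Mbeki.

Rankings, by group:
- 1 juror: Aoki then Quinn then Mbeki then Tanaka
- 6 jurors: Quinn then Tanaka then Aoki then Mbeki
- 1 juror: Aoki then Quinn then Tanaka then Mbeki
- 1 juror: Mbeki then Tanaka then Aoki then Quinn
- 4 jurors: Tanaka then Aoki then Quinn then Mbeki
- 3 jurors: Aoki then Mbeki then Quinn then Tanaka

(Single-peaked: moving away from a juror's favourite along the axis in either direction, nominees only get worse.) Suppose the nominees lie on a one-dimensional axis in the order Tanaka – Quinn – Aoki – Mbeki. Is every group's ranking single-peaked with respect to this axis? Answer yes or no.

Axis positions: Tanaka=1, Quinn=2, Aoki=3, Mbeki=4.
Group 1 (peak Aoki at position 3): ranking walks positions 3-2-4-1, expanding outward from the peak — single-peaked.
Group 2 (peak Quinn at position 2): ranking walks positions 2-1-3-4, expanding outward from the peak — single-peaked.
Group 3 (peak Aoki at position 3): ranking walks positions 3-2-1-4, expanding outward from the peak — single-peaked.
Group 4: ranking walks positions 4-1-3-2; Tanaka is ranked above Aoki even though Aoki lies between Tanaka and the peak Mbeki on the axis — preferences dip and rise again. Not single-peaked.
Group 5: ranking walks positions 1-3-2-4; Aoki is ranked above Quinn even though Quinn lies between Aoki and the peak Tanaka on the axis — preferences dip and rise again. Not single-peaked.
Group 6 (peak Aoki at position 3): ranking walks positions 3-4-2-1, expanding outward from the peak — single-peaked.
Group 4 violates single-peakedness, so the profile is not single-peaked on this axis.

no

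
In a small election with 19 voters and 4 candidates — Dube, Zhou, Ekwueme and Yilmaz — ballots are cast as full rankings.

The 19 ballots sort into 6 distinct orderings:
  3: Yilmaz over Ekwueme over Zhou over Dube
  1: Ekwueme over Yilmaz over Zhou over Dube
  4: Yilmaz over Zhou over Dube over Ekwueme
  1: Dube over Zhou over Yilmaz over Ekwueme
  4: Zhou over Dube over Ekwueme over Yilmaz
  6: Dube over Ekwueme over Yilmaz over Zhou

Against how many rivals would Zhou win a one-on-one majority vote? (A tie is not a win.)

1

Zhou against each rival (19 voters):
Zhou vs Dube: Zhou is ranked higher on 3+1+4+4 = 12 ballots, Dube on 7. Zhou wins 12–7.
Zhou–Ekwueme: Ekwueme 10–9.
Zhou vs Yilmaz: Yilmaz wins 14–5.
Zhou beats Dube; loses to Ekwueme, Yilmaz — 1 pairwise win.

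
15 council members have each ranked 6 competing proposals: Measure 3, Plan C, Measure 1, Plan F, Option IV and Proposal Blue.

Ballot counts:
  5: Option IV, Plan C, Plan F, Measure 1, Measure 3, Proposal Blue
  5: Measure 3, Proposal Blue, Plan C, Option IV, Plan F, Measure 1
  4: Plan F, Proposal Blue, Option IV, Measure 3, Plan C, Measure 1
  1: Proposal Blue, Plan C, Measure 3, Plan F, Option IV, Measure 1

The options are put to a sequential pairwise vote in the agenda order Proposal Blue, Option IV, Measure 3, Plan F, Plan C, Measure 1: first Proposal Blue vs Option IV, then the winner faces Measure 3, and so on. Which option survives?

Round 1: Proposal Blue vs Option IV — 10–5, Proposal Blue advances.
Round 2: Proposal Blue vs Measure 3 — 5–10, Measure 3 advances.
Round 3: Measure 3 vs Plan F — 6–9, Plan F advances.
Round 4: Plan F vs Plan C — 4–11, Plan C advances.
Round 5: Plan C vs Measure 1 — 15–0, Plan C advances.
The agenda winner is Plan C.

Plan C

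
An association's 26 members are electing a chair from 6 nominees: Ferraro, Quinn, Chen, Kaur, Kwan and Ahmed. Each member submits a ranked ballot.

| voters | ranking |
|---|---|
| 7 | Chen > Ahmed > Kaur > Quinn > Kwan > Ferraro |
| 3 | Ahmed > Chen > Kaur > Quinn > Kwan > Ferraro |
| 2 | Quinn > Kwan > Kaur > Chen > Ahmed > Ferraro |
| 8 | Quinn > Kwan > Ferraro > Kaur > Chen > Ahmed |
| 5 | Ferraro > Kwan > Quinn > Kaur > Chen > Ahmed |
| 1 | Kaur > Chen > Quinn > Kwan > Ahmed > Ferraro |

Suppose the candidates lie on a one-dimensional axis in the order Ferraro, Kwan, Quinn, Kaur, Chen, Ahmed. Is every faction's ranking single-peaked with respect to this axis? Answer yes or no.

Axis positions: Ferraro=1, Kwan=2, Quinn=3, Kaur=4, Chen=5, Ahmed=6.
Faction 1 (peak Chen at position 5): ranking walks positions 5-6-4-3-2-1, expanding outward from the peak — single-peaked.
Faction 2 (peak Ahmed at position 6): ranking walks positions 6-5-4-3-2-1, expanding outward from the peak — single-peaked.
Faction 3 (peak Quinn at position 3): ranking walks positions 3-2-4-5-6-1, expanding outward from the peak — single-peaked.
Faction 4 (peak Quinn at position 3): ranking walks positions 3-2-1-4-5-6, expanding outward from the peak — single-peaked.
Faction 5 (peak Ferraro at position 1): ranking walks positions 1-2-3-4-5-6, expanding outward from the peak — single-peaked.
Faction 6 (peak Kaur at position 4): ranking walks positions 4-5-3-2-6-1, expanding outward from the peak — single-peaked.
Every ranking is single-peaked on this axis.

yes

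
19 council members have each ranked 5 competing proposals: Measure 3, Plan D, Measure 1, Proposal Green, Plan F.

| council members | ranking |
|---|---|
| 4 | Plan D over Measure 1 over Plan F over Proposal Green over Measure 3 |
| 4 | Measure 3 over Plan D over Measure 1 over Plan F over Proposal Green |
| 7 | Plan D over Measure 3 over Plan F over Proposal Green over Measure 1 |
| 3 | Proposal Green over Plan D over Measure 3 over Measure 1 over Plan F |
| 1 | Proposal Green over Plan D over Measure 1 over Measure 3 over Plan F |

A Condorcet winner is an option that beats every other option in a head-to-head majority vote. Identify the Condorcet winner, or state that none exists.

Plan D

Check each pair by majority over 19 ballots:
Measure 3 vs Plan D: Measure 3 preferred on 4 ballots; Plan D wins 15–4.
Measure 3 vs Measure 1: 14 to 5, Measure 3.
Measure 3 vs Proposal Green: 4+7 = 11 for Measure 3, 8 for Proposal Green — Measure 3 by 11–8.
Measure 3 vs Plan F: Measure 3 preferred on 4+7+3+1 = 15 ballots; Measure 3 wins 15–4.
Plan D vs Measure 1: Plan D is ranked higher on 4+4+7+3+1 = 19 ballots, Measure 1 on 0. Plan D wins 19–0.
Plan D vs Proposal Green: 4+4+7 = 15 for Plan D, 4 for Proposal Green — Plan D by 15–4.
Plan D vs Plan F: Plan D preferred on 4+4+7+3+1 = 19 ballots; Plan D wins 19–0.
Measure 1 vs Proposal Green: 4+4 = 8 for Measure 1, 11 for Proposal Green — Proposal Green by 11–8.
Measure 1 vs Plan F: 4+4+3+1 = 12 for Measure 1, 7 for Plan F — Measure 1 by 12–7.
Proposal Green vs Plan F: 3+1 = 4 for Proposal Green, 15 for Plan F — Plan F by 15–4.
Plan D wins every pairwise contest, so Plan D is the Condorcet winner.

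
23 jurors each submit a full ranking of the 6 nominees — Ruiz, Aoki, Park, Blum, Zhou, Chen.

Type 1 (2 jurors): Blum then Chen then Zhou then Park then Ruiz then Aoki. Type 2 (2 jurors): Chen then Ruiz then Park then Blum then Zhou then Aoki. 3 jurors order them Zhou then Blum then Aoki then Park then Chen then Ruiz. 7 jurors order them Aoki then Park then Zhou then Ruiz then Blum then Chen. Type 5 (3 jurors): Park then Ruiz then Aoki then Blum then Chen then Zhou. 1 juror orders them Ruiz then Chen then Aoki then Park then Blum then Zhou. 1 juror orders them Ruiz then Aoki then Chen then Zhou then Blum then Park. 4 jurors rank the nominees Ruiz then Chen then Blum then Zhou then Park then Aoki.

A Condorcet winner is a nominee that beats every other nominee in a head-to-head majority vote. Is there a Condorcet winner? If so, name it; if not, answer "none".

none

Head-to-head results (23 jurors):
Ruiz vs Aoki: 2+2+3+1+1+4 = 13 for Ruiz, 10 for Aoki — Ruiz by 13–10.
Ruiz vs Park: 2+1+1+4 = 8 for Ruiz, 15 for Park — Park by 15–8.
Ruiz vs Blum: 18 to 5, Ruiz.
Ruiz vs Zhou: Ruiz is ranked higher on 2+3+1+1+4 = 11 ballots, Zhou on 12. Zhou wins 12–11.
Ruiz vs Chen: 16 to 7, Ruiz.
Aoki vs Park: 12 to 11, Aoki.
Aoki vs Blum: 7+3+1+1 = 12 for Aoki, 11 for Blum — Aoki by 12–11.
Aoki vs Zhou: Aoki preferred on 7+3+1+1 = 12 ballots; Aoki wins 12–11.
Aoki vs Chen: 3+7+3+1 = 14 for Aoki, 9 for Chen — Aoki by 14–9.
Park vs Blum: 2+7+3+1 = 13 for Park, 10 for Blum — Park by 13–10.
Park vs Zhou: Park is ranked higher on 2+7+3+1 = 13 ballots, Zhou on 10. Park wins 13–10.
Park vs Chen: 13 to 10, Park.
Blum vs Zhou: Blum preferred on 2+2+3+1+4 = 12 ballots; Blum wins 12–11.
Blum vs Chen: Blum is ranked higher on 2+3+7+3 = 15 ballots, Chen on 8. Blum wins 15–8.
Zhou vs Chen: 10 to 13, Chen.
No nominee is unbeaten: Ruiz loses to Park; Aoki loses to Ruiz; Park loses to Aoki; Blum loses to Ruiz; Zhou loses to Aoki; Chen loses to Ruiz. In particular Ruiz → Aoki → Park → Ruiz is a majority cycle — no Condorcet winner exists.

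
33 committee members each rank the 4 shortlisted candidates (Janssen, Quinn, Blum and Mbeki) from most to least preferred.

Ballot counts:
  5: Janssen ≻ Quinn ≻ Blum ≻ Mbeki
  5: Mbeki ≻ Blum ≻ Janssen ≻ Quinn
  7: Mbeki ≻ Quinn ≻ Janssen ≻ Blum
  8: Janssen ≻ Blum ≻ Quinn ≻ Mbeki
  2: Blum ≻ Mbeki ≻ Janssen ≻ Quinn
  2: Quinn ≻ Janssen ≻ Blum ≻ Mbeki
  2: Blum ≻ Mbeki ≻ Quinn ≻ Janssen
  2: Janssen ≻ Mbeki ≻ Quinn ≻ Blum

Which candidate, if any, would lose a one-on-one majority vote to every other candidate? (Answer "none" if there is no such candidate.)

Pairwise majorities:
Janssen vs Quinn: 5+5+8+2+2 = 22 for Janssen, 11 for Quinn — Janssen by 22–11.
Janssen vs Blum: Janssen wins 24–9.
Janssen vs Mbeki: Janssen wins 17–16.
Quinn vs Blum: Quinn preferred on 5+7+2+2 = 16 ballots; Blum wins 17–16.
Quinn vs Mbeki: Mbeki, 18–15.
Blum–Mbeki: Blum 19–14.
Quinn loses to every other candidate — it is the Condorcet loser.

Quinn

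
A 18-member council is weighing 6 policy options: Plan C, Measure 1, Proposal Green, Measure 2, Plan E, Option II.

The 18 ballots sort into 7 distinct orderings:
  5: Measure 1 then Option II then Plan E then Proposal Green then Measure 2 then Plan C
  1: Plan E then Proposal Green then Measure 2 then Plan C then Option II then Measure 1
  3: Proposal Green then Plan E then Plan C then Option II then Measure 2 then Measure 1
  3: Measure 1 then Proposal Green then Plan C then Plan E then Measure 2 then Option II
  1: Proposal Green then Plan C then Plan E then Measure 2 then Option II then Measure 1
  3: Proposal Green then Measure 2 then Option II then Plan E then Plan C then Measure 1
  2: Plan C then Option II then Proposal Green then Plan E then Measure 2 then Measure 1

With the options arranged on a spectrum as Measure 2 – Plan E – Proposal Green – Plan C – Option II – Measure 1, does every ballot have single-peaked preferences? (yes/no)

Axis positions: Measure 2=1, Plan E=2, Proposal Green=3, Plan C=4, Option II=5, Measure 1=6.
Group 1: ranking walks positions 6-5-2-3-1-4; Plan E is ranked above Plan C even though Plan C lies between Plan E and the peak Measure 1 on the axis — preferences dip and rise again. Not single-peaked.
Group 2 (peak Plan E at position 2): ranking walks positions 2-3-1-4-5-6, expanding outward from the peak — single-peaked.
Group 3 (peak Proposal Green at position 3): ranking walks positions 3-2-4-5-1-6, expanding outward from the peak — single-peaked.
Group 4: ranking walks positions 6-3-4-2-1-5; Proposal Green is ranked above Option II even though Option II lies between Proposal Green and the peak Measure 1 on the axis — preferences dip and rise again. Not single-peaked.
Group 5 (peak Proposal Green at position 3): ranking walks positions 3-4-2-1-5-6, expanding outward from the peak — single-peaked.
Group 6: ranking walks positions 3-1-5-2-4-6; Measure 2 is ranked above Plan E even though Plan E lies between Measure 2 and the peak Proposal Green on the axis — preferences dip and rise again. Not single-peaked.
Group 7 (peak Plan C at position 4): ranking walks positions 4-5-3-2-1-6, expanding outward from the peak — single-peaked.
Group 1 violates single-peakedness, so the profile is not single-peaked on this axis.

no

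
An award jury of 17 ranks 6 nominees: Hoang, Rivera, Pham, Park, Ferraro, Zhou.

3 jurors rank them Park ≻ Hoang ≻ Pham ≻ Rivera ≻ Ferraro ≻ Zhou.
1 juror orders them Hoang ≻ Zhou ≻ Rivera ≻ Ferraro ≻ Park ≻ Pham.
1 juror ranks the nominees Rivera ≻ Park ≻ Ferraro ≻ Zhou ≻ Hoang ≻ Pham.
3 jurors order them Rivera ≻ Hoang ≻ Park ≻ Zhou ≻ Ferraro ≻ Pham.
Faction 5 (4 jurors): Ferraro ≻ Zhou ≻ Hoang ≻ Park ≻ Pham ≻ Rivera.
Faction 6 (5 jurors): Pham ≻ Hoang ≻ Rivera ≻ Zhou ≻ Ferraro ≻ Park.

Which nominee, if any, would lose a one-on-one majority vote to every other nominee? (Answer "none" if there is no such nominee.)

Head-to-head results (17 jurors):
Hoang vs Rivera: Hoang, 13–4.
Hoang vs Pham: 3+1+1+3+4 = 12 for Hoang, 5 for Pham — Hoang by 12–5.
Hoang vs Park: 13 to 4, Hoang.
Hoang–Ferraro: Hoang 12–5.
Hoang vs Zhou: 12 to 5, Hoang.
Rivera vs Pham: Rivera preferred on 1+1+3 = 5 ballots; Pham wins 12–5.
Rivera vs Park: Rivera preferred on 1+1+3+5 = 10 ballots; Rivera wins 10–7.
Rivera–Ferraro: Rivera 13–4.
Rivera vs Zhou: Rivera, 12–5.
Pham vs Park: 5 for Pham, 12 for Park — Park by 12–5.
Pham vs Ferraro: 8 to 9, Ferraro.
Pham vs Zhou: Zhou wins 9–8.
Park vs Ferraro: Ferraro, 10–7.
Park vs Zhou: 7 to 10, Zhou.
Ferraro vs Zhou: 3+1+4 = 8 for Ferraro, 9 for Zhou — Zhou by 9–8.
Every nominee wins at least one matchup (Hoang beats Rivera; Rivera beats Park; Pham beats Rivera; Park beats Pham; Ferraro beats Pham; Zhou beats Pham), so there is no Condorcet loser.

none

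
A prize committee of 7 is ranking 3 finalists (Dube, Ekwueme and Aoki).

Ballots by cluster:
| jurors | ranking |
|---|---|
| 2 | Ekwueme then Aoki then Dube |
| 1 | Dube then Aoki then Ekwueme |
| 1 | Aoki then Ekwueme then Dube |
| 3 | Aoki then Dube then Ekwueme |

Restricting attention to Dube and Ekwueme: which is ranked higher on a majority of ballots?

Ballots ranking Dube above Ekwueme: 1 + 3 = 4.
Ballots ranking Ekwueme above Dube: 7 − 4 = 3.
Dube wins the head-to-head 4–3.

Dube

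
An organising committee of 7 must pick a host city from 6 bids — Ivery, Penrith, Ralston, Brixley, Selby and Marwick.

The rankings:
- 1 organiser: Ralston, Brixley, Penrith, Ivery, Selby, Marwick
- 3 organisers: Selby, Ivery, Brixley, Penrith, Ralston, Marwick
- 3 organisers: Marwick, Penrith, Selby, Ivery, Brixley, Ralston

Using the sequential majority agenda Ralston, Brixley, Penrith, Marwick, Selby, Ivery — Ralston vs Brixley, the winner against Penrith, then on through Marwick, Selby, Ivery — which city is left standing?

Selby

Round 1: Ralston vs Brixley — 1–6, Brixley advances.
Round 2: Brixley vs Penrith — 4–3, Brixley advances.
Round 3: Brixley vs Marwick — 4–3, Brixley advances.
Round 4: Brixley vs Selby — 1–6, Selby advances.
Round 5: Selby vs Ivery — 6–1, Selby advances.
The agenda winner is Selby.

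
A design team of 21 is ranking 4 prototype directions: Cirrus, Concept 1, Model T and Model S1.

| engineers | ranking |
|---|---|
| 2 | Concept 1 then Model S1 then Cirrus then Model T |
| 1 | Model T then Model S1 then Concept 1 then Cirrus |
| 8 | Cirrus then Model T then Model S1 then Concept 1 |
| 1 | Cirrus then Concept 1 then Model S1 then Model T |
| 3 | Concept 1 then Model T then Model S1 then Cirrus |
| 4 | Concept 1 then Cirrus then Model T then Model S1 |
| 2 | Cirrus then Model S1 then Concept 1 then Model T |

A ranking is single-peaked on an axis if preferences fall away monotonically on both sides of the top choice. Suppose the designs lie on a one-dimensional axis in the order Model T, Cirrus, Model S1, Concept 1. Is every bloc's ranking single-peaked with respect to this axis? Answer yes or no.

no

Axis positions: Model T=1, Cirrus=2, Model S1=3, Concept 1=4.
Bloc 1 (peak Concept 1 at position 4): ranking walks positions 4-3-2-1, expanding outward from the peak — single-peaked.
Bloc 2: ranking walks positions 1-3-4-2; Model S1 is ranked above Cirrus even though Cirrus lies between Model S1 and the peak Model T on the axis — preferences dip and rise again. Not single-peaked.
Bloc 3 (peak Cirrus at position 2): ranking walks positions 2-1-3-4, expanding outward from the peak — single-peaked.
Bloc 4: ranking walks positions 2-4-3-1; Concept 1 is ranked above Model S1 even though Model S1 lies between Concept 1 and the peak Cirrus on the axis — preferences dip and rise again. Not single-peaked.
Bloc 5: ranking walks positions 4-1-3-2; Model T is ranked above Model S1 even though Model S1 lies between Model T and the peak Concept 1 on the axis — preferences dip and rise again. Not single-peaked.
Bloc 6: ranking walks positions 4-2-1-3; Cirrus is ranked above Model S1 even though Model S1 lies between Cirrus and the peak Concept 1 on the axis — preferences dip and rise again. Not single-peaked.
Bloc 7 (peak Cirrus at position 2): ranking walks positions 2-3-4-1, expanding outward from the peak — single-peaked.
Bloc 2 violates single-peakedness, so the profile is not single-peaked on this axis.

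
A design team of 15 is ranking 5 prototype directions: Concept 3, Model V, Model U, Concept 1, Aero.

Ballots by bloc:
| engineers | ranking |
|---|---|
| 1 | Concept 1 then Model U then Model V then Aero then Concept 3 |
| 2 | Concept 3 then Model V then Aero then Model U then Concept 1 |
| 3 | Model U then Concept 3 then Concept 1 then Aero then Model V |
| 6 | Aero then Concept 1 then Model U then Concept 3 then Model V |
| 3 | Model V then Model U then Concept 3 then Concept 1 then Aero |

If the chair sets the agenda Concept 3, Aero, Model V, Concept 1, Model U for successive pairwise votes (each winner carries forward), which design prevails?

Model U

Round 1: Concept 3 vs Aero — 8–7, Concept 3 advances.
Round 2: Concept 3 vs Model V — 11–4, Concept 3 advances.
Round 3: Concept 3 vs Concept 1 — 8–7, Concept 3 advances.
Round 4: Concept 3 vs Model U — 2–13, Model U advances.
The agenda winner is Model U.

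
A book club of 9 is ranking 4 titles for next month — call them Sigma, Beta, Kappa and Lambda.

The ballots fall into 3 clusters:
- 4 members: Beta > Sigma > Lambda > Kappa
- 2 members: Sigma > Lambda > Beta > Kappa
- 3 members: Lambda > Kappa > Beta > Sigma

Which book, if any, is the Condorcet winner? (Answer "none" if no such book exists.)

none

Check each pair by majority over 9 ballots:
Sigma vs Beta: Beta wins 7–2.
Sigma–Kappa: Sigma 6–3.
Sigma vs Lambda: Sigma, 6–3.
Beta–Kappa: Beta 6–3.
Beta vs Lambda: Lambda wins 5–4.
Kappa vs Lambda: Lambda, 9–0.
Each book drops at least one matchup (Sigma loses to Beta; Beta loses to Lambda; Kappa loses to Sigma; Lambda loses to Sigma); the cycle Sigma beats Lambda beats Beta beats Sigma rules out a Condorcet winner.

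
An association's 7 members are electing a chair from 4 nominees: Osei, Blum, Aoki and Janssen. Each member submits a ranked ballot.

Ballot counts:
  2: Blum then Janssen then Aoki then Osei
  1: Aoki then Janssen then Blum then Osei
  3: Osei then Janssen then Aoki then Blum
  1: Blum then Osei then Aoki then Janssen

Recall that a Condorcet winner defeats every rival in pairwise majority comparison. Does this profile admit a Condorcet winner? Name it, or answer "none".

Head-to-head results (7 voters):
Osei vs Blum: Blum wins 4–3.
Osei vs Aoki: Osei, 4–3.
Osei–Janssen: Osei 4–3.
Blum vs Aoki: Aoki, 4–3.
Blum vs Janssen: Janssen, 4–3.
Aoki vs Janssen: Janssen, 5–2.
No candidate is unbeaten: Osei loses to Blum; Blum loses to Aoki; Aoki loses to Osei; Janssen loses to Osei. In particular Osei → Aoki → Blum → Osei is a majority cycle — no Condorcet winner exists.

none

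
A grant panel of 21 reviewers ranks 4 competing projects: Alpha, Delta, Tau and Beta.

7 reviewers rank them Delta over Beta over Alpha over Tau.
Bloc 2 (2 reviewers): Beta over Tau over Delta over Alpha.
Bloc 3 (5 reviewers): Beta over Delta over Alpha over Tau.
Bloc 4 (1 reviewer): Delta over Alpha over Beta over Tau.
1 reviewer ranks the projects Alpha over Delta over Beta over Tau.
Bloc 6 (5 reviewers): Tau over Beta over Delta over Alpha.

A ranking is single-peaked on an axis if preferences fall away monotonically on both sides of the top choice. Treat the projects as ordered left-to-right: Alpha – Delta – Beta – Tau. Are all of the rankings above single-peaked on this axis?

yes

Axis positions: Alpha=1, Delta=2, Beta=3, Tau=4.
Bloc 1 (peak Delta at position 2): ranking walks positions 2-3-1-4, expanding outward from the peak — single-peaked.
Bloc 2 (peak Beta at position 3): ranking walks positions 3-4-2-1, expanding outward from the peak — single-peaked.
Bloc 3 (peak Beta at position 3): ranking walks positions 3-2-1-4, expanding outward from the peak — single-peaked.
Bloc 4 (peak Delta at position 2): ranking walks positions 2-1-3-4, expanding outward from the peak — single-peaked.
Bloc 5 (peak Alpha at position 1): ranking walks positions 1-2-3-4, expanding outward from the peak — single-peaked.
Bloc 6 (peak Tau at position 4): ranking walks positions 4-3-2-1, expanding outward from the peak — single-peaked.
Every ranking is single-peaked on this axis.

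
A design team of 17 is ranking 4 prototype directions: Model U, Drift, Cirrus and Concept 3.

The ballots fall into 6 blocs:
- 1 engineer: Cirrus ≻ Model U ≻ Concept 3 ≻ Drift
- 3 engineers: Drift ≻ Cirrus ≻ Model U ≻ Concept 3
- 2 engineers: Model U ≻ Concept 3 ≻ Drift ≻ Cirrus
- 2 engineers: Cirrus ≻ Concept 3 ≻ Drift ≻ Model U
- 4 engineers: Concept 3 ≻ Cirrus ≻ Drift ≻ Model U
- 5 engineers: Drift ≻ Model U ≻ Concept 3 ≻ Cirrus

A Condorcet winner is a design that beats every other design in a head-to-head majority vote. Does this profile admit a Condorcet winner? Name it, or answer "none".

Pairwise majorities:
Model U vs Drift: Drift, 14–3.
Model U–Cirrus: Cirrus 10–7.
Model U–Concept 3: Model U 11–6.
Drift vs Cirrus: Drift, 10–7.
Drift–Concept 3: Concept 3 9–8.
Cirrus vs Concept 3: Concept 3, 11–6.
Every design loses at least once (Model U loses to Drift; Drift loses to Concept 3; Cirrus loses to Drift; Concept 3 loses to Model U). The majority relation contains the cycle Model U → Concept 3 → Drift → Model U, so there is no Condorcet winner.

none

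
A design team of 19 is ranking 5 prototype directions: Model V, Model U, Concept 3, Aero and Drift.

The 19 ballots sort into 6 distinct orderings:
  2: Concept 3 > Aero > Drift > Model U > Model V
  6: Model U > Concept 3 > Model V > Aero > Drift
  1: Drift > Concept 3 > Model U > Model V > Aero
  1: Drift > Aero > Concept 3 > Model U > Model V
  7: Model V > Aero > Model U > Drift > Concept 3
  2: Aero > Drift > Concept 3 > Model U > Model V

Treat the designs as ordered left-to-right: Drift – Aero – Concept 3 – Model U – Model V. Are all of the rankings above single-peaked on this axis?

no

Axis positions: Drift=1, Aero=2, Concept 3=3, Model U=4, Model V=5.
Type 1 (peak Concept 3 at position 3): ranking walks positions 3-2-1-4-5, expanding outward from the peak — single-peaked.
Type 2 (peak Model U at position 4): ranking walks positions 4-3-5-2-1, expanding outward from the peak — single-peaked.
Type 3: ranking walks positions 1-3-4-5-2; Concept 3 is ranked above Aero even though Aero lies between Concept 3 and the peak Drift on the axis — preferences dip and rise again. Not single-peaked.
Type 4 (peak Drift at position 1): ranking walks positions 1-2-3-4-5, expanding outward from the peak — single-peaked.
Type 5: ranking walks positions 5-2-4-1-3; Aero is ranked above Model U even though Model U lies between Aero and the peak Model V on the axis — preferences dip and rise again. Not single-peaked.
Type 6 (peak Aero at position 2): ranking walks positions 2-1-3-4-5, expanding outward from the peak — single-peaked.
Type 3 violates single-peakedness, so the profile is not single-peaked on this axis.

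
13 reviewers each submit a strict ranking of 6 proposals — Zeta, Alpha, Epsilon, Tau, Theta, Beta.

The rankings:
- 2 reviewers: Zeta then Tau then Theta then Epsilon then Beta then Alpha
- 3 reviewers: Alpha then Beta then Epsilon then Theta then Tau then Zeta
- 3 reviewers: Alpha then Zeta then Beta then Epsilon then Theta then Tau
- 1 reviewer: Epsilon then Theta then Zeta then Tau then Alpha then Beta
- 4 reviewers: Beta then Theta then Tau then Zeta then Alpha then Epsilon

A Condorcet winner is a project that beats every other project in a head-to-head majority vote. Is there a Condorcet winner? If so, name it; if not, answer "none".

Pairwise majorities:
Zeta vs Alpha: Zeta is ranked higher on 2+1+4 = 7 ballots, Alpha on 6. Zeta wins 7–6.
Zeta vs Epsilon: Zeta preferred on 2+3+4 = 9 ballots; Zeta wins 9–4.
Zeta vs Tau: Zeta is ranked higher on 2+3+1 = 6 ballots, Tau on 7. Tau wins 7–6.
Zeta vs Theta: 5 to 8, Theta.
Zeta vs Beta: Beta, 7–6.
Alpha vs Epsilon: Alpha, 10–3.
Alpha vs Tau: 6 to 7, Tau.
Alpha vs Theta: Alpha is ranked higher on 3+3 = 6 ballots, Theta on 7. Theta wins 7–6.
Alpha vs Beta: Alpha is ranked higher on 3+3+1 = 7 ballots, Beta on 6. Alpha wins 7–6.
Epsilon vs Tau: Epsilon, 7–6.
Epsilon vs Theta: 3+3+1 = 7 for Epsilon, 6 for Theta — Epsilon by 7–6.
Epsilon vs Beta: 3 to 10, Beta.
Tau vs Theta: Theta wins 11–2.
Tau–Beta: Beta 10–3.
Theta vs Beta: 3 to 10, Beta.
Each project drops at least one matchup (Zeta loses to Tau; Alpha loses to Zeta; Epsilon loses to Zeta; Tau loses to Epsilon; Theta loses to Epsilon; Beta loses to Alpha); the cycle Zeta > Alpha > Beta > Zeta rules out a Condorcet winner.

none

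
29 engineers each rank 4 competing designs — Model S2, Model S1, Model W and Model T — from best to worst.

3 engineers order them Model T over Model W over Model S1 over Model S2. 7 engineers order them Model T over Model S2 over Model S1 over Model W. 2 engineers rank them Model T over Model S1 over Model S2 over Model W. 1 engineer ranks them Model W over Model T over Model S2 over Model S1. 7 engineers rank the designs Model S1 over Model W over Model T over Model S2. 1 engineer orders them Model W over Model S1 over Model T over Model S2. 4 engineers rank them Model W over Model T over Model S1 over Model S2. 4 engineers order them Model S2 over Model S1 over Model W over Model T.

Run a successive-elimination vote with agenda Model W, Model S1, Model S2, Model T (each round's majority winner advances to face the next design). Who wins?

Round 1: Model W vs Model S1 — 9–20, Model S1 advances.
Round 2: Model S1 vs Model S2 — 17–12, Model S1 advances.
Round 3: Model S1 vs Model T — 12–17, Model T advances.
Model T survives the agenda.

Model T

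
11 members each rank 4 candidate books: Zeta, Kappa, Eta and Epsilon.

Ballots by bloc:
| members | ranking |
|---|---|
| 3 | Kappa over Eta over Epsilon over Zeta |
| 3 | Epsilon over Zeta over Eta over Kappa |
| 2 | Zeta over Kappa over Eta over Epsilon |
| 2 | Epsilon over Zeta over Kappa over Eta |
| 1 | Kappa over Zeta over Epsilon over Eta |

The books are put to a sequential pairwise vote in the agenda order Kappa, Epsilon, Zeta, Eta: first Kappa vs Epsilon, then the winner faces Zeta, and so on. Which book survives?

Zeta

Round 1: Kappa vs Epsilon — 6–5, Kappa advances.
Round 2: Kappa vs Zeta — 4–7, Zeta advances.
Round 3: Zeta vs Eta — 8–3, Zeta advances.
The agenda winner is Zeta.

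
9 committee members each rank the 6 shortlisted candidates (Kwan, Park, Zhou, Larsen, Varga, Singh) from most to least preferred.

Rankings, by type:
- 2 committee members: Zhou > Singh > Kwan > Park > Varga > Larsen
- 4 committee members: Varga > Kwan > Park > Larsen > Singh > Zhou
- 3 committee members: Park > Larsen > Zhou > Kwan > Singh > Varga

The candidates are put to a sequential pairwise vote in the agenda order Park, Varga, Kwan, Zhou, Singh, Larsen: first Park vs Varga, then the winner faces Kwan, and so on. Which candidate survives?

Larsen

Round 1: Park vs Varga — 5–4, Park advances.
Round 2: Park vs Kwan — 3–6, Kwan advances.
Round 3: Kwan vs Zhou — 4–5, Zhou advances.
Round 4: Zhou vs Singh — 5–4, Zhou advances.
Round 5: Zhou vs Larsen — 2–7, Larsen advances.
The agenda winner is Larsen.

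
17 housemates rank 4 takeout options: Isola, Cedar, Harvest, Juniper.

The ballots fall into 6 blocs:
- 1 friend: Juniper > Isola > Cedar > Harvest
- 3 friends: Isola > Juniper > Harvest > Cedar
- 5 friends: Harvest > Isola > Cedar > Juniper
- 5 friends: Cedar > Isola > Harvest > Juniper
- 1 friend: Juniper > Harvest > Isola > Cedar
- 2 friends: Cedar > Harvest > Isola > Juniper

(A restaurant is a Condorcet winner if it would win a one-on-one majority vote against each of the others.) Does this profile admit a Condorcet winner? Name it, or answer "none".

Check each pair by majority over 17 ballots:
Isola vs Cedar: Isola wins 10–7.
Isola vs Harvest: Isola, 9–8.
Isola–Juniper: Isola 15–2.
Cedar–Harvest: Harvest 9–8.
Cedar vs Juniper: Cedar wins 12–5.
Harvest–Juniper: Harvest 12–5.
Only Isola has no losses; Isola is the Condorcet winner.

Isola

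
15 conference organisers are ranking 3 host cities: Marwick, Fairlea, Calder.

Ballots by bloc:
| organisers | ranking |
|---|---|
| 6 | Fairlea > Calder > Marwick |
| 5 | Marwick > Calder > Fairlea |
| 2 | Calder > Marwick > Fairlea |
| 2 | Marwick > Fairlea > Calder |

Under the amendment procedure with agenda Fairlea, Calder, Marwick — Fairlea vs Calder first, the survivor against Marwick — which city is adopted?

Marwick

Round 1: Fairlea vs Calder — 8–7, Fairlea advances.
Round 2: Fairlea vs Marwick — 6–9, Marwick advances.
Marwick survives the agenda.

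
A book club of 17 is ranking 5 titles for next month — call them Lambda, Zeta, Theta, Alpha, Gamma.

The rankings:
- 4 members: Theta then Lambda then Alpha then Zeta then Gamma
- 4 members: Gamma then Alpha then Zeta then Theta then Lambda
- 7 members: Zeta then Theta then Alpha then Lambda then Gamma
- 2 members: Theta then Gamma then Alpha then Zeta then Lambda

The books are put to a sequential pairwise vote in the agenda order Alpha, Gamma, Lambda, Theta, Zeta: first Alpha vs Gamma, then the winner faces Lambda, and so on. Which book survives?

Zeta

Round 1: Alpha vs Gamma — 11–6, Alpha advances.
Round 2: Alpha vs Lambda — 13–4, Alpha advances.
Round 3: Alpha vs Theta — 4–13, Theta advances.
Round 4: Theta vs Zeta — 6–11, Zeta advances.
The agenda winner is Zeta.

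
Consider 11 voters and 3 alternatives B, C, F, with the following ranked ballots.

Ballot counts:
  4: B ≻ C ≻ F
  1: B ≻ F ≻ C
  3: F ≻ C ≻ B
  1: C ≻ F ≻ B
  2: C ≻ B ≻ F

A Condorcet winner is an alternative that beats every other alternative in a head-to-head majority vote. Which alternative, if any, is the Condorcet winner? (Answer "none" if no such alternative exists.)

C

Head-to-head results (11 voters):
B vs C: C, 6–5.
B vs F: B, 7–4.
C–F: C 7–4.
Only C has no losses; C is the Condorcet winner.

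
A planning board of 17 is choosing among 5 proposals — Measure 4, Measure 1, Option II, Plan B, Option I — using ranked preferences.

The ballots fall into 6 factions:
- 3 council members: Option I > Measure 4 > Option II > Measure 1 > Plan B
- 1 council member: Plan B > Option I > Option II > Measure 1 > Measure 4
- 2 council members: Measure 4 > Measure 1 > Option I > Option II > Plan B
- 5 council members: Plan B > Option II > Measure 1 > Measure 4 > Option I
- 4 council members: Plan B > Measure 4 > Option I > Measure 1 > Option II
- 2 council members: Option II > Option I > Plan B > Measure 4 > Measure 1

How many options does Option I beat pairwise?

2

Option I against each rival (17 council members):
Option I vs Measure 4: 6 to 11, Measure 4.
Option I vs Measure 1: Option I preferred on 3+1+4+2 = 10 ballots; Option I wins 10–7.
Option I vs Option II: Option I, 10–7.
Option I vs Plan B: Plan B, 10–7.
Option I beats Measure 1, Option II; loses to Measure 4, Plan B — 2 pairwise wins.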